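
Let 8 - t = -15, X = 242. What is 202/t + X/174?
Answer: 20357/2001 ≈ 10.173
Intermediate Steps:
t = 23 (t = 8 - 1*(-15) = 8 + 15 = 23)
202/t + X/174 = 202/23 + 242/174 = 202*(1/23) + 242*(1/174) = 202/23 + 121/87 = 20357/2001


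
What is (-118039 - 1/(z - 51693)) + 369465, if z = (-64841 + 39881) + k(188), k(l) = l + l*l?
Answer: 10338888547/41121 ≈ 2.5143e+5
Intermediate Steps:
k(l) = l + l**2
z = 10572 (z = (-64841 + 39881) + 188*(1 + 188) = -24960 + 188*189 = -24960 + 35532 = 10572)
(-118039 - 1/(z - 51693)) + 369465 = (-118039 - 1/(10572 - 51693)) + 369465 = (-118039 - 1/(-41121)) + 369465 = (-118039 - 1*(-1/41121)) + 369465 = (-118039 + 1/41121) + 369465 = -4853881718/41121 + 369465 = 10338888547/41121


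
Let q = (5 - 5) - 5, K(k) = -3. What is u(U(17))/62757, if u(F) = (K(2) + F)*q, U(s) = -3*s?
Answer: 30/6973 ≈ 0.0043023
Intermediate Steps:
q = -5 (q = 0 - 5 = -5)
u(F) = 15 - 5*F (u(F) = (-3 + F)*(-5) = 15 - 5*F)
u(U(17))/62757 = (15 - (-15)*17)/62757 = (15 - 5*(-51))*(1/62757) = (15 + 255)*(1/62757) = 270*(1/62757) = 30/6973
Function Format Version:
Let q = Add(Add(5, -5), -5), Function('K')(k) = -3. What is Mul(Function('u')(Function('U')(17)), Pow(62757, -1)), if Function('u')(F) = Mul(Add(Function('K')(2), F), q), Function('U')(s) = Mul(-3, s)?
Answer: Rational(30, 6973) ≈ 0.0043023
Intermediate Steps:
q = -5 (q = Add(0, -5) = -5)
Function('u')(F) = Add(15, Mul(-5, F)) (Function('u')(F) = Mul(Add(-3, F), -5) = Add(15, Mul(-5, F)))
Mul(Function('u')(Function('U')(17)), Pow(62757, -1)) = Mul(Add(15, Mul(-5, Mul(-3, 17))), Pow(62757, -1)) = Mul(Add(15, Mul(-5, -51)), Rational(1, 62757)) = Mul(Add(15, 255), Rational(1, 62757)) = Mul(270, Rational(1, 62757)) = Rational(30, 6973)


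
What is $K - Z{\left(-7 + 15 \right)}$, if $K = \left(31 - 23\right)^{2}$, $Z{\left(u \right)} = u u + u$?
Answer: $-8$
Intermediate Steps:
$Z{\left(u \right)} = u + u^{2}$ ($Z{\left(u \right)} = u^{2} + u = u + u^{2}$)
$K = 64$ ($K = 8^{2} = 64$)
$K - Z{\left(-7 + 15 \right)} = 64 - \left(-7 + 15\right) \left(1 + \left(-7 + 15\right)\right) = 64 - 8 \left(1 + 8\right) = 64 - 8 \cdot 9 = 64 - 72 = -8$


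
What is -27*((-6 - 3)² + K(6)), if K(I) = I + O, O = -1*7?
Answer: -2160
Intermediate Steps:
O = -7
K(I) = -7 + I (K(I) = I - 7 = -7 + I)
-27*((-6 - 3)² + K(6)) = -27*((-6 - 3)² + (-7 + 6)) = -27*((-9)² - 1) = -27*(81 - 1) = -27*80 = -2160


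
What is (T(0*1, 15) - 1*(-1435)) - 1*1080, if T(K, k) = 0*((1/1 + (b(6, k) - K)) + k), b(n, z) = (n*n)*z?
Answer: 355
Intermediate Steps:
b(n, z) = z*n**2 (b(n, z) = n**2*z = z*n**2)
T(K, k) = 0 (T(K, k) = 0*((1/1 + (k*6**2 - K)) + k) = 0*((1 + (k*36 - K)) + k) = 0*((1 + (36*k - K)) + k) = 0*((1 + (-K + 36*k)) + k) = 0*((1 - K + 36*k) + k) = 0*(1 - K + 37*k) = 0)
(T(0*1, 15) - 1*(-1435)) - 1*1080 = (0 - 1*(-1435)) - 1*1080 = (0 + 1435) - 1080 = 1435 - 1080 = 355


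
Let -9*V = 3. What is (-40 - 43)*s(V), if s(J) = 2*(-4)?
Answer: 664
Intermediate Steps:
V = -1/3 (V = -1/9*3 = -1/3 ≈ -0.33333)
s(J) = -8
(-40 - 43)*s(V) = (-40 - 43)*(-8) = -83*(-8) = 664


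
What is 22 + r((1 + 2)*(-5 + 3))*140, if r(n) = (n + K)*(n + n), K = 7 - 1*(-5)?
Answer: -10058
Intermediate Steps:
K = 12 (K = 7 + 5 = 12)
r(n) = 2*n*(12 + n) (r(n) = (n + 12)*(n + n) = (12 + n)*(2*n) = 2*n*(12 + n))
22 + r((1 + 2)*(-5 + 3))*140 = 22 + (2*((1 + 2)*(-5 + 3))*(12 + (1 + 2)*(-5 + 3)))*140 = 22 + (2*(3*(-2))*(12 + 3*(-2)))*140 = 22 + (2*(-6)*(12 - 6))*140 = 22 + (2*(-6)*6)*140 = 22 - 72*140 = 22 - 10080 = -10058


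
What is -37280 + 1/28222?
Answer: -1052116159/28222 ≈ -37280.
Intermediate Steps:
-37280 + 1/28222 = -1052116159/28222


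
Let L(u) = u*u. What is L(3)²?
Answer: 81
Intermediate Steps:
L(u) = u²
L(3)² = (3²)² = 9² = 81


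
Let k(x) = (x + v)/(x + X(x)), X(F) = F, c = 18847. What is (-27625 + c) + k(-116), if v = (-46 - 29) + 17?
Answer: -35109/4 ≈ -8777.3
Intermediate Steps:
v = -58 (v = -75 + 17 = -58)
k(x) = (-58 + x)/(2*x) (k(x) = (x - 58)/(x + x) = (-58 + x)/((2*x)) = (-58 + x)*(1/(2*x)) = (-58 + x)/(2*x))
(-27625 + c) + k(-116) = (-27625 + 18847) + (½)*(-58 - 116)/(-116) = -8778 + (½)*(-1/116)*(-174) = -8778 + ¾ = -35109/4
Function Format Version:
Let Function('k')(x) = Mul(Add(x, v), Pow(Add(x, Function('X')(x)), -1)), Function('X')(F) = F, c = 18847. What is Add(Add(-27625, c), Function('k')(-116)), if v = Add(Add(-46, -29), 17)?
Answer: Rational(-35109, 4) ≈ -8777.3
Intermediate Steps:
v = -58 (v = Add(-75, 17) = -58)
Function('k')(x) = Mul(Rational(1, 2), Pow(x, -1), Add(-58, x)) (Function('k')(x) = Mul(Add(x, -58), Pow(Add(x, x), -1)) = Mul(Add(-58, x), Pow(Mul(2, x), -1)) = Mul(Add(-58, x), Mul(Rational(1, 2), Pow(x, -1))) = Mul(Rational(1, 2), Pow(x, -1), Add(-58, x)))
Add(Add(-27625, c), Function('k')(-116)) = Add(Add(-27625, 18847), Mul(Rational(1, 2), Pow(-116, -1), Add(-58, -116))) = Add(-8778, Mul(Rational(1, 2), Rational(-1, 116), -174)) = Add(-8778, Rational(3, 4)) = Rational(-35109, 4)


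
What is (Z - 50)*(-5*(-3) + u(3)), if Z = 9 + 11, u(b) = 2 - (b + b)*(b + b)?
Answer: 570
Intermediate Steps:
u(b) = 2 - 4*b² (u(b) = 2 - 2*b*2*b = 2 - 4*b²)
Z = 20
(Z - 50)*(-5*(-3) + u(3)) = (20 - 50)*(-5*(-3) + (2 - 4*3²)) = -30*(15 + (2 - 4*9)) = -30*(15 + (2 - 36)) = -30*(15 - 34) = -30*(-19) = 570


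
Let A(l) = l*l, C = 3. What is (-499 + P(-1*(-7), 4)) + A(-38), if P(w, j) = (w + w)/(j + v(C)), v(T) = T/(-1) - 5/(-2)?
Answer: 949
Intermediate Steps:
v(T) = 5/2 - T (v(T) = T*(-1) - 5*(-½) = -T + 5/2 = 5/2 - T)
P(w, j) = 2*w/(-½ + j) (P(w, j) = (w + w)/(j + (5/2 - 1*3)) = (2*w)/(j + (5/2 - 3)) = (2*w)/(j - ½) = (2*w)/(-½ + j) = 2*w/(-½ + j))
A(l) = l²
(-499 + P(-1*(-7), 4)) + A(-38) = (-499 + 4*(-1*(-7))/(-1 + 2*4)) + (-38)² = (-499 + 4*7/(-1 + 8)) + 1444 = (-499 + 4*7/7) + 1444 = (-499 + 4*7*(⅐)) + 1444 = (-499 + 4) + 1444 = -495 + 1444 = 949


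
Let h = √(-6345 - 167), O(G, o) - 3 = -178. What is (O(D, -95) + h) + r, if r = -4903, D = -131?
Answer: -5078 + 4*I*√407 ≈ -5078.0 + 80.697*I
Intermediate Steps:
O(G, o) = -175 (O(G, o) = 3 - 178 = -175)
h = 4*I*√407 (h = √(-6512) = 4*I*√407 ≈ 80.697*I)
(O(D, -95) + h) + r = (-175 + 4*I*√407) - 4903 = -5078 + 4*I*√407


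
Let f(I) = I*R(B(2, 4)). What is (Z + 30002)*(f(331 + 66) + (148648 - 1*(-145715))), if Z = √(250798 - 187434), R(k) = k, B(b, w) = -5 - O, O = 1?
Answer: 8760013962 + 583962*√15841 ≈ 8.8335e+9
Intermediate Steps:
B(b, w) = -6 (B(b, w) = -5 - 1*1 = -5 - 1 = -6)
f(I) = -6*I (f(I) = I*(-6) = -6*I)
Z = 2*√15841 (Z = √63364 = 2*√15841 ≈ 251.72)
(Z + 30002)*(f(331 + 66) + (148648 - 1*(-145715))) = (2*√15841 + 30002)*(-6*(331 + 66) + (148648 - 1*(-145715))) = (30002 + 2*√15841)*(-6*397 + (148648 + 145715)) = (30002 + 2*√15841)*(-2382 + 294363) = (30002 + 2*√15841)*291981 = 8760013962 + 583962*√15841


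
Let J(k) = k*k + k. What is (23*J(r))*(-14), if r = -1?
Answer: 0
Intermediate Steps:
J(k) = k + k**2 (J(k) = k**2 + k = k + k**2)
(23*J(r))*(-14) = (23*(-(1 - 1)))*(-14) = (23*(-1*0))*(-14) = (23*0)*(-14) = 0*(-14) = 0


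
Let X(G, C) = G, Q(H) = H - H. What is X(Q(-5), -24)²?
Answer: 0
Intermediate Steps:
Q(H) = 0
X(Q(-5), -24)² = 0² = 0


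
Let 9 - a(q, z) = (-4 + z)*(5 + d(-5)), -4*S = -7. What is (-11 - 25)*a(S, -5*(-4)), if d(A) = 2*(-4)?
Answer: -2052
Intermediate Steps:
S = 7/4 (S = -¼*(-7) = 7/4 ≈ 1.7500)
d(A) = -8
a(q, z) = -3 + 3*z (a(q, z) = 9 - (-4 + z)*(5 - 8) = 9 - (-4 + z)*(-3) = 9 - (12 - 3*z) = 9 + (-12 + 3*z) = -3 + 3*z)
(-11 - 25)*a(S, -5*(-4)) = (-11 - 25)*(-3 + 3*(-5*(-4))) = -36*(-3 + 3*20) = -36*(-3 + 60) = -36*57 = -2052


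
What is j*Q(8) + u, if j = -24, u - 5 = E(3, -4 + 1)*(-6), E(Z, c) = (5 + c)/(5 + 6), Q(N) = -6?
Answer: 1627/11 ≈ 147.91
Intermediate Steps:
E(Z, c) = 5/11 + c/11 (E(Z, c) = (5 + c)/11 = (5 + c)*(1/11) = 5/11 + c/11)
u = 43/11 (u = 5 + (5/11 + (-4 + 1)/11)*(-6) = 5 + (5/11 + (1/11)*(-3))*(-6) = 5 + (5/11 - 3/11)*(-6) = 5 + (2/11)*(-6) = 5 - 12/11 = 43/11 ≈ 3.9091)
j*Q(8) + u = -24*(-6) + 43/11 = 144 + 43/11 = 1627/11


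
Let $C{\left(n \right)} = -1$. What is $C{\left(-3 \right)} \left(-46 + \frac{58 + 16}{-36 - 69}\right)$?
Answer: $\frac{4904}{105} \approx 46.705$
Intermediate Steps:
$C{\left(-3 \right)} \left(-46 + \frac{58 + 16}{-36 - 69}\right) = - (-46 + \frac{58 + 16}{-36 - 69}) = - (-46 + \frac{74}{-105}) = - (-46 + 74 \left(- \frac{1}{105}\right)) = - (-46 - \frac{74}{105}) = \left(-1\right) \left(- \frac{4904}{105}\right) = \frac{4904}{105}$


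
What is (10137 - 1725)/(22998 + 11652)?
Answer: 1402/5775 ≈ 0.24277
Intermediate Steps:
(10137 - 1725)/(22998 + 11652) = 8412/34650 = 8412*(1/34650) = 1402/5775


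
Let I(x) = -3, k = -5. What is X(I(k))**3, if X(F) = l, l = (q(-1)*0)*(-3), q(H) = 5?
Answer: 0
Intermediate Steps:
l = 0 (l = (5*0)*(-3) = 0*(-3) = 0)
X(F) = 0
X(I(k))**3 = 0**3 = 0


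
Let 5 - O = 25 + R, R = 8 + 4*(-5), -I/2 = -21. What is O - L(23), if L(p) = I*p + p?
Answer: -997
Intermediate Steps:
I = 42 (I = -2*(-21) = 42)
R = -12 (R = 8 - 20 = -12)
O = -8 (O = 5 - (25 - 12) = 5 - 1*13 = 5 - 13 = -8)
L(p) = 43*p (L(p) = 42*p + p = 43*p)
O - L(23) = -8 - 43*23 = -8 - 1*989 = -8 - 989 = -997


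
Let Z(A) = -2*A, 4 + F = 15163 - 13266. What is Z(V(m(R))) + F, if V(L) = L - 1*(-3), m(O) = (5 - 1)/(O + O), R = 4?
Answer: 1886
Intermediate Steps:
m(O) = 2/O (m(O) = 4/((2*O)) = 4*(1/(2*O)) = 2/O)
F = 1893 (F = -4 + (15163 - 13266) = -4 + 1897 = 1893)
V(L) = 3 + L (V(L) = L + 3 = 3 + L)
Z(V(m(R))) + F = -2*(3 + 2/4) + 1893 = -2*(3 + 2*(¼)) + 1893 = -2*(3 + ½) + 1893 = -2*7/2 + 1893 = -7 + 1893 = 1886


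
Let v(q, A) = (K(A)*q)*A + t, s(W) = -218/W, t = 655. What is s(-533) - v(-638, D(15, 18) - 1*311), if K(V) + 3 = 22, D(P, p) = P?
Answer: -1912812593/533 ≈ -3.5888e+6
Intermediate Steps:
K(V) = 19 (K(V) = -3 + 22 = 19)
v(q, A) = 655 + 19*A*q (v(q, A) = (19*q)*A + 655 = 19*A*q + 655 = 655 + 19*A*q)
s(-533) - v(-638, D(15, 18) - 1*311) = -218/(-533) - (655 + 19*(15 - 1*311)*(-638)) = -218*(-1/533) - (655 + 19*(15 - 311)*(-638)) = 218/533 - (655 + 19*(-296)*(-638)) = 218/533 - (655 + 3588112) = 218/533 - 1*3588767 = 218/533 - 3588767 = -1912812593/533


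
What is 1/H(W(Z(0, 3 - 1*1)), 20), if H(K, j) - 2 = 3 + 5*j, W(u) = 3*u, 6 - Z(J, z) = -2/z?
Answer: 1/105 ≈ 0.0095238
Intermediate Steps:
Z(J, z) = 6 + 2/z (Z(J, z) = 6 - (-2)/z = 6 + 2/z)
H(K, j) = 5 + 5*j (H(K, j) = 2 + (3 + 5*j) = 5 + 5*j)
1/H(W(Z(0, 3 - 1*1)), 20) = 1/(5 + 5*20) = 1/(5 + 100) = 1/105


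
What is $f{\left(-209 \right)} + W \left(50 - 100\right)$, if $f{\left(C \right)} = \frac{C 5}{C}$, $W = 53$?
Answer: $-2645$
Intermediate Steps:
$f{\left(C \right)} = 5$ ($f{\left(C \right)} = \frac{5 C}{C} = 5$)
$f{\left(-209 \right)} + W \left(50 - 100\right) = 5 + 53 \left(50 - 100\right) = 5 + 53 \left(-50\right) = 5 - 2650 = -2645$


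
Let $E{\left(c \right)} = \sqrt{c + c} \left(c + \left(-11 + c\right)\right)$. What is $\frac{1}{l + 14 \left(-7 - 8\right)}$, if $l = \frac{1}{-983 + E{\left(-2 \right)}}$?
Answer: $- \frac{203110673}{42653447761} - \frac{30 i}{42653447761} \approx -0.0047619 - 7.0334 \cdot 10^{-10} i$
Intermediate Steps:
$E{\left(c \right)} = \sqrt{2} \sqrt{c} \left(-11 + 2 c\right)$ ($E{\left(c \right)} = \sqrt{2 c} \left(-11 + 2 c\right) = \sqrt{2} \sqrt{c} \left(-11 + 2 c\right)$)
$l = \frac{-983 + 30 i}{967189}$ ($l = \frac{1}{-983 + \sqrt{2} \sqrt{-2} \left(-11 + 2 \left(-2\right)\right)} = \frac{1}{-983 + \sqrt{2} i \sqrt{2} \left(-11 - 4\right)} = \frac{1}{-983 + \sqrt{2} i \sqrt{2} \left(-15\right)} = \frac{1}{-983 - 30 i} = \frac{-983 + 30 i}{967189} \approx -0.0010163 + 3.1018 \cdot 10^{-5} i$)
$\frac{1}{l + 14 \left(-7 - 8\right)} = \frac{1}{\left(- \frac{983}{967189} + \frac{30 i}{967189}\right) + 14 \left(-7 - 8\right)} = \frac{1}{\left(- \frac{983}{967189} + \frac{30 i}{967189}\right) + 14 \left(-15\right)} = \frac{1}{\left(- \frac{983}{967189} + \frac{30 i}{967189}\right) - 210} = \frac{1}{- \frac{203110673}{967189} + \frac{30 i}{967189}} = \frac{967189 \left(- \frac{203110673}{967189} - \frac{30 i}{967189}\right)}{42653447761}$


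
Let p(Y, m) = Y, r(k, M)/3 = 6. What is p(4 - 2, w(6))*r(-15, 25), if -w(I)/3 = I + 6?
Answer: 36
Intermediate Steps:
w(I) = -18 - 3*I (w(I) = -3*(I + 6) = -3*(6 + I) = -18 - 3*I)
r(k, M) = 18 (r(k, M) = 3*6 = 18)
p(4 - 2, w(6))*r(-15, 25) = (4 - 2)*18 = 2*18 = 36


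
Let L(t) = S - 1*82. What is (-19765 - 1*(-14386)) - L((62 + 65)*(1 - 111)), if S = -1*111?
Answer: -5186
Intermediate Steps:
S = -111
L(t) = -193 (L(t) = -111 - 1*82 = -111 - 82 = -193)
(-19765 - 1*(-14386)) - L((62 + 65)*(1 - 111)) = (-19765 - 1*(-14386)) - 1*(-193) = (-19765 + 14386) + 193 = -5379 + 193 = -5186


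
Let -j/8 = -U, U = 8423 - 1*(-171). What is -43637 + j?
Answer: 25115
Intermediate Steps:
U = 8594 (U = 8423 + 171 = 8594)
j = 68752 (j = -(-8)*8594 = -8*(-8594) = 68752)
-43637 + j = -43637 + 68752 = 25115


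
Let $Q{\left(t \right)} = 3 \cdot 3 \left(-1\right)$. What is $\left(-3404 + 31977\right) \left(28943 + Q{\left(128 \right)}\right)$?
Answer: $826731182$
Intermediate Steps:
$Q{\left(t \right)} = -9$ ($Q{\left(t \right)} = 9 \left(-1\right) = -9$)
$\left(-3404 + 31977\right) \left(28943 + Q{\left(128 \right)}\right) = \left(-3404 + 31977\right) \left(28943 - 9\right) = 28573 \cdot 28934 = 826731182$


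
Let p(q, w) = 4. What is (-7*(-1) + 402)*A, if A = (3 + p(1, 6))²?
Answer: 20041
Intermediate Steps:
A = 49 (A = (3 + 4)² = 7² = 49)
(-7*(-1) + 402)*A = (-7*(-1) + 402)*49 = (7 + 402)*49 = 409*49 = 20041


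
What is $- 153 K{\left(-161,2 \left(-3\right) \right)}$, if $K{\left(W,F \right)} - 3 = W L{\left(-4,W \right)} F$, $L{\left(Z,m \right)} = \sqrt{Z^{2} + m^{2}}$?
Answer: $-459 - 147798 \sqrt{25937} \approx -2.3803 \cdot 10^{7}$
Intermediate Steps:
$K{\left(W,F \right)} = 3 + F W \sqrt{16 + W^{2}}$ ($K{\left(W,F \right)} = 3 + W \sqrt{\left(-4\right)^{2} + W^{2}} F = 3 + W \sqrt{16 + W^{2}} F = 3 + F W \sqrt{16 + W^{2}}$)
$- 153 K{\left(-161,2 \left(-3\right) \right)} = - 153 \left(3 + 2 \left(-3\right) \left(-161\right) \sqrt{16 + \left(-161\right)^{2}}\right) = - 153 \left(3 - - 966 \sqrt{16 + 25921}\right) = - 153 \left(3 - - 966 \sqrt{25937}\right) = - 153 \left(3 + 966 \sqrt{25937}\right) = -459 - 147798 \sqrt{25937}$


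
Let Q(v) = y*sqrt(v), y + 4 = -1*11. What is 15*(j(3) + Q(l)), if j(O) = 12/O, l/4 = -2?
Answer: 60 - 450*I*sqrt(2) ≈ 60.0 - 636.4*I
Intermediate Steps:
y = -15 (y = -4 - 1*11 = -4 - 11 = -15)
l = -8 (l = 4*(-2) = -8)
Q(v) = -15*sqrt(v)
15*(j(3) + Q(l)) = 15*(12/3 - 30*I*sqrt(2)) = 15*(12*(1/3) - 30*I*sqrt(2)) = 15*(4 - 30*I*sqrt(2)) = 60 - 450*I*sqrt(2)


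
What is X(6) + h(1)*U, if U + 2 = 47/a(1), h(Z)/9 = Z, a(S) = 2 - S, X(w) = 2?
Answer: 407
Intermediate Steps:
h(Z) = 9*Z
U = 45 (U = -2 + 47/(2 - 1*1) = -2 + 47/(2 - 1) = -2 + 47/1 = -2 + 47*1 = -2 + 47 = 45)
X(6) + h(1)*U = 2 + (9*1)*45 = 2 + 9*45 = 2 + 405 = 407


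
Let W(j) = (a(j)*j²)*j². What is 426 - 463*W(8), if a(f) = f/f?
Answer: -1896022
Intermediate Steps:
a(f) = 1
W(j) = j⁴ (W(j) = (1*j²)*j² = j²*j² = j⁴)
426 - 463*W(8) = 426 - 463*8⁴ = 426 - 463*4096 = 426 - 1896448 = -1896022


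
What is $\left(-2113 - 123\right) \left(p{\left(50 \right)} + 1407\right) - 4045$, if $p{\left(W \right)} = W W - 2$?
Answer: $-8735625$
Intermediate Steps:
$p{\left(W \right)} = -2 + W^{2}$ ($p{\left(W \right)} = W^{2} - 2 = -2 + W^{2}$)
$\left(-2113 - 123\right) \left(p{\left(50 \right)} + 1407\right) - 4045 = \left(-2113 - 123\right) \left(\left(-2 + 50^{2}\right) + 1407\right) - 4045 = - 2236 \left(\left(-2 + 2500\right) + 1407\right) - 4045 = - 2236 \left(2498 + 1407\right) - 4045 = \left(-2236\right) 3905 - 4045 = -8731580 - 4045 = -8735625$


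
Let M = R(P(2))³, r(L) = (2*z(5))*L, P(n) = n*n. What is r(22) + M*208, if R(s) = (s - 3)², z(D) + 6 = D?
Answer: 164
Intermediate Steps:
z(D) = -6 + D
P(n) = n²
R(s) = (-3 + s)²
r(L) = -2*L (r(L) = (2*(-6 + 5))*L = (2*(-1))*L = -2*L)
M = 1 (M = ((-3 + 2²)²)³ = ((-3 + 4)²)³ = (1²)³ = 1³ = 1)
r(22) + M*208 = -2*22 + 1*208 = -44 + 208 = 164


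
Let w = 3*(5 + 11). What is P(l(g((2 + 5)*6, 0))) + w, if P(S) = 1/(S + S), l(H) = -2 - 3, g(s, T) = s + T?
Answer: 479/10 ≈ 47.900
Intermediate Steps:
g(s, T) = T + s
l(H) = -5
w = 48 (w = 3*16 = 48)
P(S) = 1/(2*S)
P(l(g((2 + 5)*6, 0))) + w = (½)/(-5) + 48 = (½)*(-⅕) + 48 = -⅒ + 48 = 479/10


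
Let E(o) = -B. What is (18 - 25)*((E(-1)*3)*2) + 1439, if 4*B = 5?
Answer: 2983/2 ≈ 1491.5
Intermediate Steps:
B = 5/4 (B = (¼)*5 = 5/4 ≈ 1.2500)
E(o) = -5/4 (E(o) = -1*5/4 = -5/4)
(18 - 25)*((E(-1)*3)*2) + 1439 = (18 - 25)*(-5/4*3*2) + 1439 = -(-105)*2/4 + 1439 = -7*(-15/2) + 1439 = 105/2 + 1439 = 2983/2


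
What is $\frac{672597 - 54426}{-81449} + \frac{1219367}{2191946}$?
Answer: $- \frac{1255681227983}{178531809754} \approx -7.0334$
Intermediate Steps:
$\frac{672597 - 54426}{-81449} + \frac{1219367}{2191946} = \left(672597 - 54426\right) \left(- \frac{1}{81449}\right) + 1219367 \cdot \frac{1}{2191946} = 618171 \left(- \frac{1}{81449}\right) + \frac{1219367}{2191946} = - \frac{618171}{81449} + \frac{1219367}{2191946} = - \frac{1255681227983}{178531809754}$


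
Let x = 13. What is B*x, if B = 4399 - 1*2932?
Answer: 19071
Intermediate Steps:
B = 1467 (B = 4399 - 2932 = 1467)
B*x = 1467*13 = 19071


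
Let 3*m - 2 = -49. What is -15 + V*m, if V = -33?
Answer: 502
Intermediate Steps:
m = -47/3 (m = 2/3 + (1/3)*(-49) = 2/3 - 49/3 = -47/3 ≈ -15.667)
-15 + V*m = -15 - 33*(-47/3) = -15 + 517 = 502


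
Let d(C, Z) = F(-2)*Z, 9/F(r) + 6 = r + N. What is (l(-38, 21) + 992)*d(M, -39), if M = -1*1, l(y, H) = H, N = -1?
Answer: 39507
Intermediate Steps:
M = -1
F(r) = 9/(-7 + r) (F(r) = 9/(-6 + (r - 1)) = 9/(-6 + (-1 + r)) = 9/(-7 + r))
d(C, Z) = -Z (d(C, Z) = (9/(-7 - 2))*Z = (9/(-9))*Z = (9*(-⅑))*Z = -Z)
(l(-38, 21) + 992)*d(M, -39) = (21 + 992)*(-1*(-39)) = 1013*39 = 39507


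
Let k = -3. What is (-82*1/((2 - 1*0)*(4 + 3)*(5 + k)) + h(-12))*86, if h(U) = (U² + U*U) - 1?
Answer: 171011/7 ≈ 24430.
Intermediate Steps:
h(U) = -1 + 2*U² (h(U) = (U² + U²) - 1 = 2*U² - 1 = -1 + 2*U²)
(-82*1/((2 - 1*0)*(4 + 3)*(5 + k)) + h(-12))*86 = (-82*1/((2 - 1*0)*(4 + 3)*(5 - 3)) + (-1 + 2*(-12)²))*86 = (-82*1/(14*(2 + 0)) + (-1 + 2*144))*86 = (-82/(2*(7*2)) + (-1 + 288))*86 = (-82/(2*14) + 287)*86 = (-82/28 + 287)*86 = (-82*1/28 + 287)*86 = (-41/14 + 287)*86 = (3977/14)*86 = 171011/7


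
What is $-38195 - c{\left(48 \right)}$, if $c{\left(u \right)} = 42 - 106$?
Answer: $-38131$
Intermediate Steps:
$c{\left(u \right)} = -64$ ($c{\left(u \right)} = 42 - 106 = -64$)
$-38195 - c{\left(48 \right)} = -38195 - -64 = -38195 + 64 = -38131$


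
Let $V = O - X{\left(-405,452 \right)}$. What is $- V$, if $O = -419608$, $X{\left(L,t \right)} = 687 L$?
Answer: $141373$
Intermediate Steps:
$V = -141373$ ($V = -419608 - 687 \left(-405\right) = -419608 - -278235 = -419608 + 278235 = -141373$)
$- V = \left(-1\right) \left(-141373\right) = 141373$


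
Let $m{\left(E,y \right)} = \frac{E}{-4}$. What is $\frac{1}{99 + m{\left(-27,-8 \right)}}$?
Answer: $\frac{4}{423} \approx 0.0094563$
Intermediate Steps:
$m{\left(E,y \right)} = - \frac{E}{4}$ ($m{\left(E,y \right)} = E \left(- \frac{1}{4}\right) = - \frac{E}{4}$)
$\frac{1}{99 + m{\left(-27,-8 \right)}} = \frac{1}{99 - - \frac{27}{4}} = \frac{1}{99 + \frac{27}{4}} = \frac{1}{\frac{423}{4}} = \frac{4}{423}$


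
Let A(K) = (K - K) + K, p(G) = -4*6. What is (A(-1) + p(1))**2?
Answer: 625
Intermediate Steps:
p(G) = -24
A(K) = K (A(K) = 0 + K = K)
(A(-1) + p(1))**2 = (-1 - 24)**2 = (-25)**2 = 625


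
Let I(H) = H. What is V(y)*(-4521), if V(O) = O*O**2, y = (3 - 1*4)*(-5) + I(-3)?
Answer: -36168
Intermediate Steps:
y = 2 (y = (3 - 1*4)*(-5) - 3 = (3 - 4)*(-5) - 3 = -1*(-5) - 3 = 5 - 3 = 2)
V(O) = O**3
V(y)*(-4521) = 2**3*(-4521) = 8*(-4521) = -36168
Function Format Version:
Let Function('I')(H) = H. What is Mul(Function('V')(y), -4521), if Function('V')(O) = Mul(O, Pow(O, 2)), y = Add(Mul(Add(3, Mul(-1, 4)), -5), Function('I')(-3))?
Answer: -36168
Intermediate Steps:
y = 2 (y = Add(Mul(Add(3, Mul(-1, 4)), -5), -3) = Add(Mul(Add(3, -4), -5), -3) = Add(Mul(-1, -5), -3) = Add(5, -3) = 2)
Function('V')(O) = Pow(O, 3)
Mul(Function('V')(y), -4521) = Mul(Pow(2, 3), -4521) = Mul(8, -4521) = -36168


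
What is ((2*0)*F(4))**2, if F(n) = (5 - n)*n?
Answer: 0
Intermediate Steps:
F(n) = n*(5 - n)
((2*0)*F(4))**2 = ((2*0)*(4*(5 - 1*4)))**2 = (0*(4*(5 - 4)))**2 = (0*(4*1))**2 = (0*4)**2 = 0**2 = 0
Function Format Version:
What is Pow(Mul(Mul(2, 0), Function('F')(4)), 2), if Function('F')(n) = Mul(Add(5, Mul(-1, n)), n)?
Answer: 0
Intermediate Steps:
Function('F')(n) = Mul(n, Add(5, Mul(-1, n)))
Pow(Mul(Mul(2, 0), Function('F')(4)), 2) = Pow(Mul(Mul(2, 0), Mul(4, Add(5, Mul(-1, 4)))), 2) = Pow(Mul(0, Mul(4, Add(5, -4))), 2) = Pow(Mul(0, Mul(4, 1)), 2) = Pow(Mul(0, 4), 2) = Pow(0, 2) = 0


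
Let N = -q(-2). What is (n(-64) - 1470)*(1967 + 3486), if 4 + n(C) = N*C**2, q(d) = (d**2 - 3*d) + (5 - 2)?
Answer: -298399066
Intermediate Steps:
q(d) = 3 + d**2 - 3*d (q(d) = (d**2 - 3*d) + 3 = 3 + d**2 - 3*d)
N = -13 (N = -(3 + (-2)**2 - 3*(-2)) = -(3 + 4 + 6) = -1*13 = -13)
n(C) = -4 - 13*C**2
(n(-64) - 1470)*(1967 + 3486) = ((-4 - 13*(-64)**2) - 1470)*(1967 + 3486) = ((-4 - 13*4096) - 1470)*5453 = ((-4 - 53248) - 1470)*5453 = (-53252 - 1470)*5453 = -54722*5453 = -298399066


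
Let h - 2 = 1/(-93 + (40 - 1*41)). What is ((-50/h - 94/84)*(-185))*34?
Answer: 38144965/231 ≈ 1.6513e+5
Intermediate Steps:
h = 187/94 (h = 2 + 1/(-93 + (40 - 1*41)) = 2 + 1/(-93 + (40 - 41)) = 2 + 1/(-93 - 1) = 2 + 1/(-94) = 2 - 1/94 = 187/94 ≈ 1.9894)
((-50/h - 94/84)*(-185))*34 = ((-50/187/94 - 94/84)*(-185))*34 = ((-50*94/187 - 94*1/84)*(-185))*34 = ((-4700/187 - 47/42)*(-185))*34 = -206189/7854*(-185)*34 = (38144965/7854)*34 = 38144965/231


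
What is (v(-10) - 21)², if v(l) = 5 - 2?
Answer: 324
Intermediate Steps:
v(l) = 3
(v(-10) - 21)² = (3 - 21)² = (-18)² = 324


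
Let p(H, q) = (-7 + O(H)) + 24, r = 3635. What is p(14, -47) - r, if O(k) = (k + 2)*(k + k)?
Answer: -3170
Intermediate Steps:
O(k) = 2*k*(2 + k) (O(k) = (2 + k)*(2*k) = 2*k*(2 + k))
p(H, q) = 17 + 2*H*(2 + H) (p(H, q) = (-7 + 2*H*(2 + H)) + 24 = 17 + 2*H*(2 + H))
p(14, -47) - r = (17 + 2*14*(2 + 14)) - 1*3635 = (17 + 2*14*16) - 3635 = (17 + 448) - 3635 = 465 - 3635 = -3170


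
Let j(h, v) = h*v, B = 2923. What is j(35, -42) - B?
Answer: -4393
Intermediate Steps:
j(35, -42) - B = 35*(-42) - 1*2923 = -1470 - 2923 = -4393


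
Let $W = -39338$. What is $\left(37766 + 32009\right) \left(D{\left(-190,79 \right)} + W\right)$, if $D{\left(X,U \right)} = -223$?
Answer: $-2760368775$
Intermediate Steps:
$\left(37766 + 32009\right) \left(D{\left(-190,79 \right)} + W\right) = \left(37766 + 32009\right) \left(-223 - 39338\right) = 69775 \left(-39561\right) = -2760368775$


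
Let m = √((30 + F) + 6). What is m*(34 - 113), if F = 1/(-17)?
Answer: -79*√10387/17 ≈ -473.61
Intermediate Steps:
F = -1/17 ≈ -0.058824
m = √10387/17 (m = √((30 - 1/17) + 6) = √(509/17 + 6) = √(611/17) = √10387/17 ≈ 5.9951)
m*(34 - 113) = (√10387/17)*(34 - 113) = (√10387/17)*(-79) = -79*√10387/17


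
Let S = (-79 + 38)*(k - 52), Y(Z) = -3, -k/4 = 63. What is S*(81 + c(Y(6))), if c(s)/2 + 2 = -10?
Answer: 710448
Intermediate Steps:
k = -252 (k = -4*63 = -252)
c(s) = -24 (c(s) = -4 + 2*(-10) = -4 - 20 = -24)
S = 12464 (S = (-79 + 38)*(-252 - 52) = -41*(-304) = 12464)
S*(81 + c(Y(6))) = 12464*(81 - 24) = 12464*57 = 710448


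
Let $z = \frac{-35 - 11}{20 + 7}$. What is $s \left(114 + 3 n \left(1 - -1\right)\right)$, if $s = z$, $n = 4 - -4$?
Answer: $-276$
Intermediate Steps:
$n = 8$ ($n = 4 + 4 = 8$)
$z = - \frac{46}{27} \approx -1.7037$
$s = - \frac{46}{27} \approx -1.7037$
$s \left(114 + 3 n \left(1 - -1\right)\right) = - \frac{46 \left(114 + 3 \cdot 8 \left(1 - -1\right)\right)}{27} = - \frac{46 \left(114 + 24 \left(1 + 1\right)\right)}{27} = - \frac{46 \left(114 + 24 \cdot 2\right)}{27} = - \frac{46 \left(114 + 48\right)}{27} = \left(- \frac{46}{27}\right) 162 = -276$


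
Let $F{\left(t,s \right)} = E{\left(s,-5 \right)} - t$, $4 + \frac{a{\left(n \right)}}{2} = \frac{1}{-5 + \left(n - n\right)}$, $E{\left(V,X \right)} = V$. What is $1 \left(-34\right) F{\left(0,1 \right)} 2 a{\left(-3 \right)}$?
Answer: $\frac{2856}{5} \approx 571.2$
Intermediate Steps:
$a{\left(n \right)} = - \frac{42}{5}$ ($a{\left(n \right)} = -8 + \frac{2}{-5 + \left(n - n\right)} = -8 + \frac{2}{-5 + 0} = -8 + \frac{2}{-5} = -8 + 2 \left(- \frac{1}{5}\right) = -8 - \frac{2}{5} = - \frac{42}{5}$)
$F{\left(t,s \right)} = s - t$
$1 \left(-34\right) F{\left(0,1 \right)} 2 a{\left(-3 \right)} = 1 \left(-34\right) \left(1 - 0\right) 2 \left(- \frac{42}{5}\right) = - 34 \left(1 + 0\right) 2 \left(- \frac{42}{5}\right) = - 34 \cdot 1 \cdot 2 \left(- \frac{42}{5}\right) = - 34 \cdot 2 \left(- \frac{42}{5}\right) = \left(-34\right) \left(- \frac{84}{5}\right) = \frac{2856}{5}$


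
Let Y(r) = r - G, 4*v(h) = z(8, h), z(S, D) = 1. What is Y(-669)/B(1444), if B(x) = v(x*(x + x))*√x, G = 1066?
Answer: -3470/19 ≈ -182.63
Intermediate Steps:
v(h) = ¼ (v(h) = (¼)*1 = ¼)
B(x) = √x/4
Y(r) = -1066 + r (Y(r) = r - 1*1066 = r - 1066 = -1066 + r)
Y(-669)/B(1444) = (-1066 - 669)/((√1444/4)) = -1735/((¼)*38) = -1735/19/2 = -1735*2/19 = -3470/19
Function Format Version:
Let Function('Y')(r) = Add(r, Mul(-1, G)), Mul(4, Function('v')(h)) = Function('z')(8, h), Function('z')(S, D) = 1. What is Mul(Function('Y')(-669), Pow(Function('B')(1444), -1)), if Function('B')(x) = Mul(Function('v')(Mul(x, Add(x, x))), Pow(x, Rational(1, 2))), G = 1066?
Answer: Rational(-3470, 19) ≈ -182.63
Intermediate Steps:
Function('v')(h) = Rational(1, 4) (Function('v')(h) = Mul(Rational(1, 4), 1) = Rational(1, 4))
Function('B')(x) = Mul(Rational(1, 4), Pow(x, Rational(1, 2)))
Function('Y')(r) = Add(-1066, r) (Function('Y')(r) = Add(r, Mul(-1, 1066)) = Add(r, -1066) = Add(-1066, r))
Mul(Function('Y')(-669), Pow(Function('B')(1444), -1)) = Mul(Add(-1066, -669), Pow(Mul(Rational(1, 4), Pow(1444, Rational(1, 2))), -1)) = Mul(-1735, Pow(Mul(Rational(1, 4), 38), -1)) = Mul(-1735, Pow(Rational(19, 2), -1)) = Mul(-1735, Rational(2, 19)) = Rational(-3470, 19)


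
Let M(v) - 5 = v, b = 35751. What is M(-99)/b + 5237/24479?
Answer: 184926961/875148729 ≈ 0.21131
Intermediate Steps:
M(v) = 5 + v
M(-99)/b + 5237/24479 = (5 - 99)/35751 + 5237/24479 = -94*1/35751 + 5237*(1/24479) = -94/35751 + 5237/24479 = 184926961/875148729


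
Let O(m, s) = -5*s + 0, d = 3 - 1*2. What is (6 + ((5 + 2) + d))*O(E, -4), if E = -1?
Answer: 280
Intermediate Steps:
d = 1 (d = 3 - 2 = 1)
O(m, s) = -5*s
(6 + ((5 + 2) + d))*O(E, -4) = (6 + ((5 + 2) + 1))*(-5*(-4)) = (6 + (7 + 1))*20 = (6 + 8)*20 = 14*20 = 280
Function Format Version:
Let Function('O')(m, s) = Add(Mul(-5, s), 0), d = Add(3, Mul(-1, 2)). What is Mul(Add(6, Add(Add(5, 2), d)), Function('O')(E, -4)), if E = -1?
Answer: 280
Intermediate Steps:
d = 1 (d = Add(3, -2) = 1)
Function('O')(m, s) = Mul(-5, s)
Mul(Add(6, Add(Add(5, 2), d)), Function('O')(E, -4)) = Mul(Add(6, Add(Add(5, 2), 1)), Mul(-5, -4)) = Mul(Add(6, Add(7, 1)), 20) = Mul(Add(6, 8), 20) = Mul(14, 20) = 280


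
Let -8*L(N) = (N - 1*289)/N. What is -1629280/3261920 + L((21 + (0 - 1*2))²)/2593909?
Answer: -501861741250/1004758432877 ≈ -0.49949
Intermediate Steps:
L(N) = -(-289 + N)/(8*N) (L(N) = -(N - 1*289)/(8*N) = -(N - 289)/(8*N) = -(-289 + N)/(8*N))
-1629280/3261920 + L((21 + (0 - 1*2))²)/2593909 = -1629280/3261920 + ((289 - (21 + (0 - 1*2))²)/(8*((21 + (0 - 1*2))²)))/2593909 = -1629280*1/3261920 + ((289 - (21 + (0 - 2))²)/(8*((21 + (0 - 2))²)))*(1/2593909) = -10183/20387 + ((289 - (21 - 2)²)/(8*((21 - 2)²)))*(1/2593909) = -10183/20387 + ((289 - 1*19²)/(8*(19²)))*(1/2593909) = -10183/20387 + ((⅛)*(289 - 1*361)/361)*(1/2593909) = -10183/20387 + ((⅛)*(1/361)*(289 - 361))*(1/2593909) = -10183/20387 + ((⅛)*(1/361)*(-72))*(1/2593909) = -10183/20387 - 9/361*1/2593909 = -10183/20387 - 9/936401149 = -501861741250/1004758432877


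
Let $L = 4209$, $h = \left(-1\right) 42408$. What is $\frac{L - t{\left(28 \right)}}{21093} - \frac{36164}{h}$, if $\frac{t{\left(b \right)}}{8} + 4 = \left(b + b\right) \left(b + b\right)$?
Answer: $- \frac{10106027}{74542662} \approx -0.13557$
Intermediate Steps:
$h = -42408$
$t{\left(b \right)} = -32 + 32 b^{2}$ ($t{\left(b \right)} = -32 + 8 \left(b + b\right) \left(b + b\right) = -32 + 8 \cdot 2 b 2 b = -32 + 8 \cdot 4 b^{2} = -32 + 32 b^{2}$)
$\frac{L - t{\left(28 \right)}}{21093} - \frac{36164}{h} = \frac{4209 - \left(-32 + 32 \cdot 28^{2}\right)}{21093} - \frac{36164}{-42408} = \left(4209 - \left(-32 + 32 \cdot 784\right)\right) \frac{1}{21093} - - \frac{9041}{10602} = \left(4209 - \left(-32 + 25088\right)\right) \frac{1}{21093} + \frac{9041}{10602} = \left(4209 - 25056\right) \frac{1}{21093} + \frac{9041}{10602} = \left(-20847\right) \frac{1}{21093} + \frac{9041}{10602} = - \frac{6949}{7031} + \frac{9041}{10602} = - \frac{10106027}{74542662}$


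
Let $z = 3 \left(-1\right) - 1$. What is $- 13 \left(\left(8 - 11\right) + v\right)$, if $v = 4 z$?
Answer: $247$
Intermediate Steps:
$z = -4$ ($z = -3 - 1 = -4$)
$v = -16$ ($v = 4 \left(-4\right) = -16$)
$- 13 \left(\left(8 - 11\right) + v\right) = - 13 \left(\left(8 - 11\right) - 16\right) = - 13 \left(-3 - 16\right) = \left(-13\right) \left(-19\right) = 247$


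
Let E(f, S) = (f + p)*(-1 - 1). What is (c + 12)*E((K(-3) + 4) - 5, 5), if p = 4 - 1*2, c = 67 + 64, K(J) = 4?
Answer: -1430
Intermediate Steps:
c = 131
p = 2 (p = 4 - 2 = 2)
E(f, S) = -4 - 2*f (E(f, S) = (f + 2)*(-1 - 1) = (2 + f)*(-2) = -4 - 2*f)
(c + 12)*E((K(-3) + 4) - 5, 5) = (131 + 12)*(-4 - 2*((4 + 4) - 5)) = 143*(-4 - 2*(8 - 5)) = 143*(-4 - 2*3) = 143*(-4 - 6) = 143*(-10) = -1430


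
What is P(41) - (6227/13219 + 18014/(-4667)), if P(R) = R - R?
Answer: 209065657/61693073 ≈ 3.3888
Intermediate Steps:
P(R) = 0
P(41) - (6227/13219 + 18014/(-4667)) = 0 - (6227/13219 + 18014/(-4667)) = 0 - (6227*(1/13219) + 18014*(-1/4667)) = 0 - (6227/13219 - 18014/4667) = 0 - 1*(-209065657/61693073) = 0 + 209065657/61693073 = 209065657/61693073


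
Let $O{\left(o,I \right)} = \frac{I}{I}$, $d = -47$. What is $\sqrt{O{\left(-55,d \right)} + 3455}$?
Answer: $24 \sqrt{6} \approx 58.788$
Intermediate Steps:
$O{\left(o,I \right)} = 1$
$\sqrt{O{\left(-55,d \right)} + 3455} = \sqrt{1 + 3455} = \sqrt{3456} = 24 \sqrt{6}$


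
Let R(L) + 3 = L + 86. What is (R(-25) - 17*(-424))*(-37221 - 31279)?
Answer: -497721000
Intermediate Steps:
R(L) = 83 + L (R(L) = -3 + (L + 86) = -3 + (86 + L) = 83 + L)
(R(-25) - 17*(-424))*(-37221 - 31279) = ((83 - 25) - 17*(-424))*(-37221 - 31279) = (58 + 7208)*(-68500) = 7266*(-68500) = -497721000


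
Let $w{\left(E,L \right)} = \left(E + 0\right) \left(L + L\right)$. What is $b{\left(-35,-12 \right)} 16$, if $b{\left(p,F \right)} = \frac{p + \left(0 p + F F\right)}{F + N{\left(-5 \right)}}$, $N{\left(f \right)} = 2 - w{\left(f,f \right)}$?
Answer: $- \frac{436}{15} \approx -29.067$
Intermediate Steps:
$w{\left(E,L \right)} = 2 E L$ ($w{\left(E,L \right)} = E 2 L = 2 E L$)
$N{\left(f \right)} = 2 - 2 f^{2}$ ($N{\left(f \right)} = 2 - 2 f f = 2 - 2 f^{2}$)
$b{\left(p,F \right)} = \frac{p + F^{2}}{-48 + F}$ ($b{\left(p,F \right)} = \frac{p + \left(0 p + F F\right)}{F + \left(2 - 2 \left(-5\right)^{2}\right)} = \frac{p + \left(0 + F^{2}\right)}{F + \left(2 - 50\right)} = \frac{p + F^{2}}{F + \left(2 - 50\right)} = \frac{p + F^{2}}{F - 48} = \frac{p + F^{2}}{-48 + F}$)
$b{\left(-35,-12 \right)} 16 = \frac{-35 + \left(-12\right)^{2}}{-48 - 12} \cdot 16 = \frac{-35 + 144}{-60} \cdot 16 = \left(- \frac{1}{60}\right) 109 \cdot 16 = \left(- \frac{109}{60}\right) 16 = - \frac{436}{15}$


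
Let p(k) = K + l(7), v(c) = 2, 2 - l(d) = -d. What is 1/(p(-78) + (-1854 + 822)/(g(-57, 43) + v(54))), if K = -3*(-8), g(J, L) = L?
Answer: 15/151 ≈ 0.099338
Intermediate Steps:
l(d) = 2 + d (l(d) = 2 - (-1)*d = 2 + d)
K = 24
p(k) = 33 (p(k) = 24 + (2 + 7) = 24 + 9 = 33)
1/(p(-78) + (-1854 + 822)/(g(-57, 43) + v(54))) = 1/(33 + (-1854 + 822)/(43 + 2)) = 1/(33 - 1032/45) = 1/(33 - 1032*1/45) = 1/(33 - 344/15) = 1/(151/15) = 15/151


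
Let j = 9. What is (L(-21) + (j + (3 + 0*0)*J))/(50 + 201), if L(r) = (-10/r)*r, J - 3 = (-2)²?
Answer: 20/251 ≈ 0.079681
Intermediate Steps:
J = 7 (J = 3 + (-2)² = 3 + 4 = 7)
L(r) = -10
(L(-21) + (j + (3 + 0*0)*J))/(50 + 201) = (-10 + (9 + (3 + 0*0)*7))/(50 + 201) = (-10 + (9 + (3 + 0)*7))/251 = (-10 + (9 + 3*7))*(1/251) = (-10 + (9 + 21))*(1/251) = (-10 + 30)*(1/251) = 20*(1/251) = 20/251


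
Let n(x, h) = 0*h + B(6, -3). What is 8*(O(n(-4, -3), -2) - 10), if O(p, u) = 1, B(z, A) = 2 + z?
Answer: -72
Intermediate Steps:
n(x, h) = 8 (n(x, h) = 0*h + (2 + 6) = 0 + 8 = 8)
8*(O(n(-4, -3), -2) - 10) = 8*(1 - 10) = 8*(-9) = -72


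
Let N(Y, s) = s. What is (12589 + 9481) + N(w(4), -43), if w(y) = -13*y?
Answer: 22027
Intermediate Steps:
(12589 + 9481) + N(w(4), -43) = (12589 + 9481) - 43 = 22070 - 43 = 22027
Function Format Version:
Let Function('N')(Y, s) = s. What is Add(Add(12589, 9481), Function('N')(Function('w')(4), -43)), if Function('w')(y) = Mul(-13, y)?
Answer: 22027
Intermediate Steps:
Add(Add(12589, 9481), Function('N')(Function('w')(4), -43)) = Add(Add(12589, 9481), -43) = Add(22070, -43) = 22027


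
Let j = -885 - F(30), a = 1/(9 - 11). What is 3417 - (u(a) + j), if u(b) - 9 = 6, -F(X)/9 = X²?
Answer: -3813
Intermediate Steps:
F(X) = -9*X²
a = -½ (a = 1/(-2) = -½ ≈ -0.50000)
u(b) = 15 (u(b) = 9 + 6 = 15)
j = 7215 (j = -885 - (-9)*30² = -885 - (-9)*900 = -885 - 1*(-8100) = -885 + 8100 = 7215)
3417 - (u(a) + j) = 3417 - (15 + 7215) = 3417 - 1*7230 = 3417 - 7230 = -3813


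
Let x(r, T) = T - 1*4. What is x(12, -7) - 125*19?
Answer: -2386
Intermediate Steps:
x(r, T) = -4 + T (x(r, T) = T - 4 = -4 + T)
x(12, -7) - 125*19 = (-4 - 7) - 125*19 = -11 - 25*95 = -11 - 2375 = -2386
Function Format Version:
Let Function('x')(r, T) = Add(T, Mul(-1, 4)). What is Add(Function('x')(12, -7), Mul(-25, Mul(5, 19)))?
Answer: -2386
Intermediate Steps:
Function('x')(r, T) = Add(-4, T) (Function('x')(r, T) = Add(T, -4) = Add(-4, T))
Add(Function('x')(12, -7), Mul(-25, Mul(5, 19))) = Add(Add(-4, -7), Mul(-25, Mul(5, 19))) = Add(-11, Mul(-25, 95)) = Add(-11, -2375) = -2386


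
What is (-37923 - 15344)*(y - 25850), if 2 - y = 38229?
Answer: 3413189559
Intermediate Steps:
y = -38227 (y = 2 - 1*38229 = 2 - 38229 = -38227)
(-37923 - 15344)*(y - 25850) = (-37923 - 15344)*(-38227 - 25850) = -53267*(-64077) = 3413189559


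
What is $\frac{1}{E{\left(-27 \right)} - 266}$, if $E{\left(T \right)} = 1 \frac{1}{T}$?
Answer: $- \frac{27}{7183} \approx -0.0037589$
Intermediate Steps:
$E{\left(T \right)} = \frac{1}{T}$
$\frac{1}{E{\left(-27 \right)} - 266} = \frac{1}{\frac{1}{-27} - 266} = \frac{1}{- \frac{1}{27} - 266} = \frac{1}{- \frac{7183}{27}} = - \frac{27}{7183}$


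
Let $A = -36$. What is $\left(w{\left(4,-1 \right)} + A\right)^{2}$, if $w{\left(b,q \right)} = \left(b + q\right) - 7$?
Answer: $1600$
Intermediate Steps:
$w{\left(b,q \right)} = -7 + b + q$
$\left(w{\left(4,-1 \right)} + A\right)^{2} = \left(\left(-7 + 4 - 1\right) - 36\right)^{2} = \left(-4 - 36\right)^{2} = \left(-40\right)^{2} = 1600$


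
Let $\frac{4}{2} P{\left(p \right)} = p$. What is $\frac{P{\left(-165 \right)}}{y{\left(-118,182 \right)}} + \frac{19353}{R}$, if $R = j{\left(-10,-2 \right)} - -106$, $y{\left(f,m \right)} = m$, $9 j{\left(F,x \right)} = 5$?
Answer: $\frac{1290657}{7124} \approx 181.17$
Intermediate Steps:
$j{\left(F,x \right)} = \frac{5}{9}$ ($j{\left(F,x \right)} = \frac{1}{9} \cdot 5 = \frac{5}{9}$)
$P{\left(p \right)} = \frac{p}{2}$
$R = \frac{959}{9}$ ($R = \frac{5}{9} - -106 = \frac{5}{9} + 106 = \frac{959}{9} \approx 106.56$)
$\frac{P{\left(-165 \right)}}{y{\left(-118,182 \right)}} + \frac{19353}{R} = \frac{\frac{1}{2} \left(-165\right)}{182} + \frac{19353}{\frac{959}{9}} = \left(- \frac{165}{2}\right) \frac{1}{182} + 19353 \cdot \frac{9}{959} = - \frac{165}{364} + \frac{174177}{959} = \frac{1290657}{7124}$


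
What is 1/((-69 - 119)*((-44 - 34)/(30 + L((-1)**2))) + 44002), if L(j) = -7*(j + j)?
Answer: 2/89837 ≈ 2.2263e-5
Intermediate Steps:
L(j) = -14*j
1/((-69 - 119)*((-44 - 34)/(30 + L((-1)**2))) + 44002) = 1/((-69 - 119)*((-44 - 34)/(30 - 14*(-1)**2)) + 44002) = 1/(-(-14664)/(30 - 14*1) + 44002) = 1/(-(-14664)/(30 - 14) + 44002) = 1/(-(-14664)/16 + 44002) = 1/(-188*(-39/8) + 44002) = 1/(1833/2 + 44002) = 1/(89837/2) = 2/89837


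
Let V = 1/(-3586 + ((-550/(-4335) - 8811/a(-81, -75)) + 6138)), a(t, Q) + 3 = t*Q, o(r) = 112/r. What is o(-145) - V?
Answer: -45596402744/59001110015 ≈ -0.77281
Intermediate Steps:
a(t, Q) = -3 + Q*t (a(t, Q) = -3 + t*Q = -3 + Q*t)
V = 159528/406904207 (V = 1/(-3586 + ((-550/(-4335) - 8811/(-3 - 75*(-81))) + 6138)) = 1/(-3586 + ((-550*(-1/4335) - 8811/(-3 + 6075)) + 6138)) = 1/(-3586 + ((110/867 - 8811/6072) + 6138)) = 1/(-3586 + ((110/867 - 8811*1/6072) + 6138)) = 1/(-3586 + ((110/867 - 267/184) + 6138)) = 1/(-3586 + (-211249/159528 + 6138)) = 1/(-3586 + 978971615/159528) = 1/(406904207/159528) = 159528/406904207 ≈ 0.00039205)
o(-145) - V = 112/(-145) - 1*159528/406904207 = 112*(-1/145) - 159528/406904207 = -112/145 - 159528/406904207 = -45596402744/59001110015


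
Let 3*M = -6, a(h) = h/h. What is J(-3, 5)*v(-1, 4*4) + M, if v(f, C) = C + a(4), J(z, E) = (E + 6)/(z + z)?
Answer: -199/6 ≈ -33.167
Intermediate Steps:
J(z, E) = (6 + E)/(2*z) (J(z, E) = (6 + E)/((2*z)) = (6 + E)*(1/(2*z)) = (6 + E)/(2*z))
a(h) = 1
v(f, C) = 1 + C (v(f, C) = C + 1 = 1 + C)
M = -2 (M = (1/3)*(-6) = -2)
J(-3, 5)*v(-1, 4*4) + M = ((1/2)*(6 + 5)/(-3))*(1 + 4*4) - 2 = ((1/2)*(-1/3)*11)*(1 + 16) - 2 = -11/6*17 - 2 = -187/6 - 2 = -199/6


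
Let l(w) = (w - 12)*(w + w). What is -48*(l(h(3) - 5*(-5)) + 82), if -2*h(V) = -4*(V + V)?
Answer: -92736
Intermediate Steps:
h(V) = 4*V (h(V) = -(-2)*(V + V) = -(-2)*2*V = -(-4)*V = 4*V)
l(w) = 2*w*(-12 + w) (l(w) = (-12 + w)*(2*w) = 2*w*(-12 + w))
-48*(l(h(3) - 5*(-5)) + 82) = -48*(2*(4*3 - 5*(-5))*(-12 + (4*3 - 5*(-5))) + 82) = -48*(2*(12 + 25)*(-12 + (12 + 25)) + 82) = -48*(2*37*(-12 + 37) + 82) = -48*(2*37*25 + 82) = -48*(1850 + 82) = -48*1932 = -92736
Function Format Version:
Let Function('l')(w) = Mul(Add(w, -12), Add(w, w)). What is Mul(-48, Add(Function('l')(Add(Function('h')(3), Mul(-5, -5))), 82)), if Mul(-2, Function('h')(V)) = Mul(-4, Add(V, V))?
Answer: -92736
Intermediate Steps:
Function('h')(V) = Mul(4, V) (Function('h')(V) = Mul(Rational(-1, 2), Mul(-4, Add(V, V))) = Mul(Rational(-1, 2), Mul(-4, Mul(2, V))) = Mul(Rational(-1, 2), Mul(-8, V)) = Mul(4, V))
Function('l')(w) = Mul(2, w, Add(-12, w)) (Function('l')(w) = Mul(Add(-12, w), Mul(2, w)) = Mul(2, w, Add(-12, w)))
Mul(-48, Add(Function('l')(Add(Function('h')(3), Mul(-5, -5))), 82)) = Mul(-48, Add(Mul(2, Add(Mul(4, 3), Mul(-5, -5)), Add(-12, Add(Mul(4, 3), Mul(-5, -5)))), 82)) = Mul(-48, Add(Mul(2, Add(12, 25), Add(-12, Add(12, 25))), 82)) = Mul(-48, Add(Mul(2, 37, Add(-12, 37)), 82)) = Mul(-48, Add(Mul(2, 37, 25), 82)) = Mul(-48, Add(1850, 82)) = Mul(-48, 1932) = -92736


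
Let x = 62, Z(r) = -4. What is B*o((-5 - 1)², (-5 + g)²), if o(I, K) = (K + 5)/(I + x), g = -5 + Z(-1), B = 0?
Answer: 0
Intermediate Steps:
g = -9 (g = -5 - 4 = -9)
o(I, K) = (5 + K)/(62 + I) (o(I, K) = (K + 5)/(I + 62) = (5 + K)/(62 + I))
B*o((-5 - 1)², (-5 + g)²) = 0*((5 + (-5 - 9)²)/(62 + (-5 - 1)²)) = 0*((5 + (-14)²)/(62 + (-6)²)) = 0*((5 + 196)/(62 + 36)) = 0*(201/98) = 0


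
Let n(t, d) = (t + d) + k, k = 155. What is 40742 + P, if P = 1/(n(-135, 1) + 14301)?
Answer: 583506925/14322 ≈ 40742.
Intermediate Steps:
n(t, d) = 155 + d + t (n(t, d) = (t + d) + 155 = (d + t) + 155 = 155 + d + t)
P = 1/14322 (P = 1/((155 + 1 - 135) + 14301) = 1/(21 + 14301) = 1/14322 ≈ 6.9823e-5)
40742 + P = 40742 + 1/14322 = 583506925/14322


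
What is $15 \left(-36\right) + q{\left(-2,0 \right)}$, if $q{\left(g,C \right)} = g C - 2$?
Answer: $-542$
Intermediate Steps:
$q{\left(g,C \right)} = -2 + C g$ ($q{\left(g,C \right)} = C g - 2 = -2 + C g$)
$15 \left(-36\right) + q{\left(-2,0 \right)} = 15 \left(-36\right) + \left(-2 + 0 \left(-2\right)\right) = -540 + \left(-2 + 0\right) = -540 - 2 = -542$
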